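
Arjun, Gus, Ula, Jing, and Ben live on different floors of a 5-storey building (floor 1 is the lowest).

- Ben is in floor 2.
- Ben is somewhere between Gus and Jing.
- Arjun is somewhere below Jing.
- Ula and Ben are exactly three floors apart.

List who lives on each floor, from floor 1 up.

Gus, Ben, Arjun, Jing, Ula

From clue 1: Ben → floor 2.
From clues 1–2: Arjun is in {3,4,5}.
From clues 1–3: Gus → floor 1.
From clues 1–4: Arjun → floor 3, Jing → floor 4, Ula → floor 5.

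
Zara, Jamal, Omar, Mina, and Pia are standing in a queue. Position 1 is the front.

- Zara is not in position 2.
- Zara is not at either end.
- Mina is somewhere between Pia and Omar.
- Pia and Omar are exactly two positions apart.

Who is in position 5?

Jamal

With clues 1–2, Zara is ruled out for position 5.
With clues 1–3, Mina is ruled out for position 5.
With clues 1–4, Omar and Pia are ruled out for position 5.
So position 5 is Jamal.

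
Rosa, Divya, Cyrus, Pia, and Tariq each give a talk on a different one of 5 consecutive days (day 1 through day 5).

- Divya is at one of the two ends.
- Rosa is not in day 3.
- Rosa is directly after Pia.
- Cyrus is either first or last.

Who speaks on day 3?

With clue 1, Divya is ruled out for day 3.
With clues 1–2, Rosa is ruled out for day 3.
With clues 1–4, Cyrus and Tariq are ruled out for day 3.
So day 3 is Pia.

Pia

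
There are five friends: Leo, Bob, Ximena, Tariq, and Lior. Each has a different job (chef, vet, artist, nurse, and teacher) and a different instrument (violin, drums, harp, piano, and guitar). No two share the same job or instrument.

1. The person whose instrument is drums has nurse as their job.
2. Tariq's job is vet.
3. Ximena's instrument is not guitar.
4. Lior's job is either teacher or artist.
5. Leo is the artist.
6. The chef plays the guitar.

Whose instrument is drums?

With clues 1–2, Tariq is impossible for the one with instrument drums.
With clues 1–4, Lior is impossible for the one with instrument drums.
With clues 1–5, Leo is impossible for the one with instrument drums.
With clues 1–6, Bob is impossible for the one with instrument drums.
That leaves Ximena.

Ximena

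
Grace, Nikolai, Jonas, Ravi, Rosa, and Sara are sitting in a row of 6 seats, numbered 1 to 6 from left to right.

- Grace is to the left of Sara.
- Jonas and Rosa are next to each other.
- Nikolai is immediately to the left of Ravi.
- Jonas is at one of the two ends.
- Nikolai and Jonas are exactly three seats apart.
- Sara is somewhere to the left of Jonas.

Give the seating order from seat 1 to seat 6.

From clue 1: Grace is in {1,2,3,4,5}.
From clues 1–3: Grace is in {1,3,5}.
From clues 1–4: Jonas is in {1,6}.
From clues 1–5: Grace is in {1,3}.
From clues 1–6: Grace → seat 1, Sara → seat 2, Nikolai → seat 3, Ravi → seat 4, Rosa → seat 5, Jonas → seat 6.

Grace, Sara, Nikolai, Ravi, Rosa, Jonas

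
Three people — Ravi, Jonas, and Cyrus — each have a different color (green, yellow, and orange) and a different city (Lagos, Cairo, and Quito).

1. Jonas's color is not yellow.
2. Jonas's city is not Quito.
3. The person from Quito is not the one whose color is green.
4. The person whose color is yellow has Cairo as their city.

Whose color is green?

With clues 1–4, Cyrus and Ravi are impossible for the one with color green.
That leaves Jonas.

Jonas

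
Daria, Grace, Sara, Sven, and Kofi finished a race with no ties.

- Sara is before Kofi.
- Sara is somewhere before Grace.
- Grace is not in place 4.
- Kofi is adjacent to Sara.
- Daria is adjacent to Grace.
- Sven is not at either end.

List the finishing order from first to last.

Sara, Kofi, Sven, Daria, Grace

From clue 1: Sara is in {1,2,3,4}.
From clues 1–2: Sara is in {1,2,3}.
From clues 1–3: Grace is in {2,3,5}.
From clues 1–4: Grace is in {3,5}.
From clues 1–5: Daria → place 4.
From clues 1–6: Sara → place 1, Kofi → place 2, Sven → place 3, Grace → place 5.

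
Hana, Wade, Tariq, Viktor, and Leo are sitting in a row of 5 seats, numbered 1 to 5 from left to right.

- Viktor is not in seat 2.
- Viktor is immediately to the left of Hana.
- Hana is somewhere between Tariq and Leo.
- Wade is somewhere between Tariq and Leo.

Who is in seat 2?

With clue 1, Viktor is ruled out for seat 2.
With clues 1–3, Hana is ruled out for seat 2.
With clues 1–4, Leo and Tariq are ruled out for seat 2.
So seat 2 is Wade.

Wade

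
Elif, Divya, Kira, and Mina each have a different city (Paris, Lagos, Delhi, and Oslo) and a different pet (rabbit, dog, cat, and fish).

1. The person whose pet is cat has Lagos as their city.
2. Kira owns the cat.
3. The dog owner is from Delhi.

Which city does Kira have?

Lagos

With clues 1–2, Delhi, Oslo, and Paris are impossible for Kira's city.
That leaves Lagos.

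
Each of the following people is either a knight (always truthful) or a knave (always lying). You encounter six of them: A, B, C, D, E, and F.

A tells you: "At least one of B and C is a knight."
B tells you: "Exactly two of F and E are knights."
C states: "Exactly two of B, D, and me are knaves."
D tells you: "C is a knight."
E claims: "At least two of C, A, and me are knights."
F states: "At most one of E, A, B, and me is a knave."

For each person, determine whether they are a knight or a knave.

A: knave, B: knave, C: knave, D: knave, E: knave, F: knave

Consider A. Suppose A is a knight.
Then no assignment of the remaining roles makes every statement match its speaker's type — contradiction.
So A is a knave.
Consider B. Suppose B is a knight.
Then A's statement comes out true, contradicting A being a knave.
So B is a knave.
With that fixed, F's statement is false, so F is a knave.
Consider C. Suppose C is a knight.
Then A's statement comes out true, contradicting A being a knave.
So C is a knave.
With that fixed, D's statement is false, so D is a knave.
With that fixed, E's statement is false, so E is a knave.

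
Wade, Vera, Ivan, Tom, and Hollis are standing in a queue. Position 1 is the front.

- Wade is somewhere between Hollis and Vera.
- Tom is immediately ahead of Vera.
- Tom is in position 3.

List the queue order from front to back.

Hollis, Wade, Tom, Vera, Ivan

From clue 1: Wade is in {2,3,4}.
From clues 1–3: Hollis → position 1, Wade → position 2, Tom → position 3, Vera → position 4, Ivan → position 5.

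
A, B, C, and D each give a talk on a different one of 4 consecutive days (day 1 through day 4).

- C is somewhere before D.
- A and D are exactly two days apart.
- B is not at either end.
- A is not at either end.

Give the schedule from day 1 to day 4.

C, A, B, D

From clue 1: C is in {1,2,3}.
From clues 1–2: A is in {1,2,4}.
From clues 1–3: C → day 1, B → day 3.
From clues 1–4: A → day 2, D → day 4.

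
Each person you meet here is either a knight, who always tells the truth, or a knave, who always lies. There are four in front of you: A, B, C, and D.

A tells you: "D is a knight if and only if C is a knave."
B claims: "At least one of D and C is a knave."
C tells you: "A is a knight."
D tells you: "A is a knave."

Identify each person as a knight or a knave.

A: knight, B: knight, C: knight, D: knave

Consider A. Suppose A is a knave.
Then no assignment of the remaining roles makes every statement match its speaker's type — contradiction.
So A is a knight.
With that fixed, C's statement is true, so C is a knight.
With that fixed, D's statement is false, so D is a knave.
With that fixed, B's statement is true, so B is a knight.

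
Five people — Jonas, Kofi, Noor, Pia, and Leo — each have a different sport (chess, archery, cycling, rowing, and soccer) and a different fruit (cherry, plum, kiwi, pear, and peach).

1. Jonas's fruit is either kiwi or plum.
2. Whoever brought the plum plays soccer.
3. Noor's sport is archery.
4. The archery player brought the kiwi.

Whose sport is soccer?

Jonas

With clues 1–3, Noor is impossible for the one with sport soccer.
With clues 1–4, Kofi, Leo, and Pia are impossible for the one with sport soccer.
That leaves Jonas.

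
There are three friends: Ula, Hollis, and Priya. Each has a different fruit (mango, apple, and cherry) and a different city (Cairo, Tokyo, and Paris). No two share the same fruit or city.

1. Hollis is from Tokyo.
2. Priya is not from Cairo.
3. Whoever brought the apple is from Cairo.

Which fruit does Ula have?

apple

With clues 1–3, cherry and mango are impossible for Ula's fruit.
That leaves apple.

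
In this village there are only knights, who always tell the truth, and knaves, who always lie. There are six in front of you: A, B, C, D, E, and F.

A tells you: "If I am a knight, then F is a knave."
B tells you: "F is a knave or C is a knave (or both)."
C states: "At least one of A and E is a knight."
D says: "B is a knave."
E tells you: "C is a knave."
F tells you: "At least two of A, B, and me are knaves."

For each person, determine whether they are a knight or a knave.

Consider A. Suppose A is a knave.
Then A's own statement would have to be false, but it can't be — contradiction.
So A is a knight.
With that fixed, C's statement is true, so C is a knight.
With that fixed, E's statement is false, so E is a knave.
Consider B. Suppose B is a knave.
Then whichever role F has, F's statement has the wrong truth value — contradiction.
So B is a knight.
With that fixed, D's statement is false, so D is a knave.
With that fixed, F's statement is false, so F is a knave.

A: knight, B: knight, C: knight, D: knave, E: knave, F: knave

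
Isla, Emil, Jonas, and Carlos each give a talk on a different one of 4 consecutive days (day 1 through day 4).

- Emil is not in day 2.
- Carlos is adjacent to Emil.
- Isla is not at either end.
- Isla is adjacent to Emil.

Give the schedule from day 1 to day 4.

From clue 1: Emil is in {1,3,4}.
From clues 1–3: Isla is in {2,3}.
From clues 1–4: Jonas → day 1, Isla → day 2, Emil → day 3, Carlos → day 4.

Jonas, Isla, Emil, Carlos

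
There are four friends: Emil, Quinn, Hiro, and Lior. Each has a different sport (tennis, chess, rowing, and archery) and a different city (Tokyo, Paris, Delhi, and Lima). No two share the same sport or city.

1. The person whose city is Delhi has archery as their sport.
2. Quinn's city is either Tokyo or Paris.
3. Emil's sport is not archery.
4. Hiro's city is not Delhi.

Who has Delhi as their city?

Lior

With clues 1–2, Quinn is impossible for the one with city Delhi.
With clues 1–3, Emil is impossible for the one with city Delhi.
With clues 1–4, Hiro is impossible for the one with city Delhi.
That leaves Lior.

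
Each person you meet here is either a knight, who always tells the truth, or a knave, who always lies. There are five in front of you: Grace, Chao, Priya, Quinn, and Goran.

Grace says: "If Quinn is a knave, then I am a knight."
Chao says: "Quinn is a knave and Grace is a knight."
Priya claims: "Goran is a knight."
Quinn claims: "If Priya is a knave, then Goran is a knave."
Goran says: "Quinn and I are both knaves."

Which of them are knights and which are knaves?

Grace: knight, Chao: knave, Priya: knave, Quinn: knight, Goran: knave

Consider Grace. Suppose Grace is a knave.
Then no assignment of the remaining roles makes every statement match its speaker's type — contradiction.
So Grace is a knight.
Consider Chao. Suppose Chao is a knight.
Then no assignment of the remaining roles makes every statement match its speaker's type — contradiction.
So Chao is a knave.
Consider Priya. Suppose Priya is a knight.
Then no assignment of the remaining roles makes every statement match its speaker's type — contradiction.
So Priya is a knave.
Consider Quinn. Suppose Quinn is a knave.
Then Chao's statement comes out true, contradicting Chao being a knave.
So Quinn is a knight.
With that fixed, Goran's statement is false, so Goran is a knave.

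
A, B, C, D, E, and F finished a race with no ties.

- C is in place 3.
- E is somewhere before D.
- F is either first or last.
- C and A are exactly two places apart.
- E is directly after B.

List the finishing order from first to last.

From clue 1: C → place 3.
From clues 1–2: D is in {2,4,5,6}.
From clues 1–3: F is in {1,6}.
From clues 1–4: A is in {1,5}.
From clues 1–5: B → place 1, E → place 2, D → place 4, A → place 5, F → place 6.

B, E, C, D, A, F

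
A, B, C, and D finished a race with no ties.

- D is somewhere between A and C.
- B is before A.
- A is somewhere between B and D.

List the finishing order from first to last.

B, A, D, C

From clue 1: D is in {2,3}.
From clues 1–2: A is in {2,4}.
From clues 1–3: B → place 1, A → place 2, D → place 3, C → place 4.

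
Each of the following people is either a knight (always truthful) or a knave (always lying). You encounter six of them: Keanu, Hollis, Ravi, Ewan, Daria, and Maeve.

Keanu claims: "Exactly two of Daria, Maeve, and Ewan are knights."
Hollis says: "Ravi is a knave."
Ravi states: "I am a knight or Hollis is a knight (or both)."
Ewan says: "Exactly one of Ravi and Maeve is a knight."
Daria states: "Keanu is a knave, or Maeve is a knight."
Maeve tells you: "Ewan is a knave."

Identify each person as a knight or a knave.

Consider Keanu. Suppose Keanu is a knave.
Then no assignment of the remaining roles makes every statement match its speaker's type — contradiction.
So Keanu is a knight.
Consider Hollis. Suppose Hollis is a knight.
Then no assignment of the remaining roles makes every statement match its speaker's type — contradiction.
So Hollis is a knave.
Consider Ravi. Suppose Ravi is a knave.
Then Hollis's statement comes out true, contradicting Hollis being a knave.
So Ravi is a knight.
Consider Ewan. Suppose Ewan is a knight.
Then no assignment of the remaining roles makes every statement match its speaker's type — contradiction.
So Ewan is a knave.
With that fixed, Maeve's statement is true, so Maeve is a knight.
With that fixed, Daria's statement is true, so Daria is a knight.

Keanu: knight, Hollis: knave, Ravi: knight, Ewan: knave, Daria: knight, Maeve: knight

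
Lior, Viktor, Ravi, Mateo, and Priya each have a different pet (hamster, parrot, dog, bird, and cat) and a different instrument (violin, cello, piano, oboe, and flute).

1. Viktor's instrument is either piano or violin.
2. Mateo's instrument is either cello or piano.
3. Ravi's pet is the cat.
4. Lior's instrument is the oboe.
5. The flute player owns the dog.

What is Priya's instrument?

flute

With clues 1–4, oboe is impossible for Priya's instrument.
With clues 1–5, cello, piano, and violin are impossible for Priya's instrument.
That leaves flute.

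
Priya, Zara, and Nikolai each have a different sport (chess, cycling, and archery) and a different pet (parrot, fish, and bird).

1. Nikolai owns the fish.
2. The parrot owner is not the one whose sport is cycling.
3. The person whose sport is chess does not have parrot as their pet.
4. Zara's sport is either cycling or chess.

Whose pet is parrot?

Clue 1 rules out Nikolai for the one with pet parrot.
With clues 1–4, Zara is impossible for the one with pet parrot.
That leaves Priya.

Priya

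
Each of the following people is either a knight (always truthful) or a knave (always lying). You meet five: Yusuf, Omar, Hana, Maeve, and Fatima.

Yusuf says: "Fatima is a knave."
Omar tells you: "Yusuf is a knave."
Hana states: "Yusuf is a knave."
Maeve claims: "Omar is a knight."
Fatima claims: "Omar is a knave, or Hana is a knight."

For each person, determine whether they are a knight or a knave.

Yusuf: knave, Omar: knight, Hana: knight, Maeve: knight, Fatima: knight

Consider Yusuf. Suppose Yusuf is a knight.
Then no assignment of the remaining roles makes every statement match its speaker's type — contradiction.
So Yusuf is a knave.
With that fixed, Omar's statement is true, so Omar is a knight.
With that fixed, Hana's statement is true, so Hana is a knight.
With that fixed, Maeve's statement is true, so Maeve is a knight.
With that fixed, Fatima's statement is true, so Fatima is a knight.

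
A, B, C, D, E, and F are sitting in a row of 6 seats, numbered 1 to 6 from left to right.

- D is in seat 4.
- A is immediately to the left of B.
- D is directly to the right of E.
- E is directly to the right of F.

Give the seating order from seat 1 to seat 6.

C, F, E, D, A, B

From clue 1: D → seat 4.
From clues 1–2: A is in {1,2,5}.
From clues 1–3: E → seat 3.
From clues 1–4: C → seat 1, F → seat 2, A → seat 5, B → seat 6.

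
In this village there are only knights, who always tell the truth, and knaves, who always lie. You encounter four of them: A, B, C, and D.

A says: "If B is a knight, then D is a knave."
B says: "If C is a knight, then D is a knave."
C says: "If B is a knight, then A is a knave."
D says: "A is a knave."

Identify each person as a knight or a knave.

A: knight, B: knight, C: knave, D: knave

Consider A. Suppose A is a knave.
Then no assignment of the remaining roles makes every statement match its speaker's type — contradiction.
So A is a knight.
With that fixed, D's statement is false, so D is a knave.
With that fixed, B's statement is true, so B is a knight.
With that fixed, C's statement is false, so C is a knave.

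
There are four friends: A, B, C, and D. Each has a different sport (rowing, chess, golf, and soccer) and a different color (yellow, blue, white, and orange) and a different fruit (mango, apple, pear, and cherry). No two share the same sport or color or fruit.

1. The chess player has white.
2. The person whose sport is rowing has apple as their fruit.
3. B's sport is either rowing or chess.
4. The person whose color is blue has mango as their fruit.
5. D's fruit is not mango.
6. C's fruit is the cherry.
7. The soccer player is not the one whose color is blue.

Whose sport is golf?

With clues 1–3, B is impossible for the one with sport golf.
With clues 1–7, C and D are impossible for the one with sport golf.
That leaves A.

A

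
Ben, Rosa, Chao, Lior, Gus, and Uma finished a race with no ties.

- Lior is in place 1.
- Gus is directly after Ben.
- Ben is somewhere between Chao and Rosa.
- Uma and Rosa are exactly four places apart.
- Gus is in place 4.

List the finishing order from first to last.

From clue 1: Lior → place 1.
From clues 1–2: Ben is in {2,3,4,5}.
From clues 1–3: Ben is in {3,4}.
From clues 1–5: Rosa → place 2, Ben → place 3, Gus → place 4, Chao → place 5, Uma → place 6.

Lior, Rosa, Ben, Gus, Chao, Uma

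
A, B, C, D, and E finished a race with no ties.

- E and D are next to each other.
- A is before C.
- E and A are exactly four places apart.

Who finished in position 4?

D

With clues 1–3, A, B, C, and E are ruled out for place 4.
So place 4 is D.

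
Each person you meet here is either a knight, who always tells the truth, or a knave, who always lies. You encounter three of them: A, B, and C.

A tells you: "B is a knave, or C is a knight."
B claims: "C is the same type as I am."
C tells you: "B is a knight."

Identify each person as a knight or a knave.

Consider A. Suppose A is a knave.
Then no assignment of the remaining roles makes every statement match its speaker's type — contradiction.
So A is a knight.
Consider B. Suppose B is a knave.
Then no assignment of the remaining roles makes every statement match its speaker's type — contradiction.
So B is a knight.
With that fixed, C's statement is true, so C is a knight.

A: knight, B: knight, C: knight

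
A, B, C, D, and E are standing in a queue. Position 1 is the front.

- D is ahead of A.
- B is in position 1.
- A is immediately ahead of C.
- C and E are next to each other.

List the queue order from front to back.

From clue 1: A is in {2,3,4,5}.
From clues 1–2: B → position 1.
From clues 1–3: A is in {3,4}.
From clues 1–4: D → position 2, A → position 3, C → position 4, E → position 5.

B, D, A, C, E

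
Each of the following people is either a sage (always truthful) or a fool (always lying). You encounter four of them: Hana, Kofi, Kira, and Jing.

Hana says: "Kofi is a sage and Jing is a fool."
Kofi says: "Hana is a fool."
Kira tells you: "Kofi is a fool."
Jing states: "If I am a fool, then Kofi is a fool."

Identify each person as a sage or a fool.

Consider Hana. Suppose Hana is a sage.
Then no assignment of the remaining roles makes every statement match its speaker's type — contradiction.
So Hana is a fool.
With that fixed, Kofi's statement is true, so Kofi is a sage.
With that fixed, Kira's statement is false, so Kira is a fool.
Consider Jing. Suppose Jing is a fool.
Then Hana's statement comes out true, contradicting Hana being a fool.
So Jing is a sage.

Hana: fool, Kofi: sage, Kira: fool, Jing: sage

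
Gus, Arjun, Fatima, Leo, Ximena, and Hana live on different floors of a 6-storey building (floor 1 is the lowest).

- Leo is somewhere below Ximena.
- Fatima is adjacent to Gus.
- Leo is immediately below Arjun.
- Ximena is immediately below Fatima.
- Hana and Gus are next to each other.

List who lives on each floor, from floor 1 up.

Leo, Arjun, Ximena, Fatima, Gus, Hana

From clue 1: Leo is in {1,2,3,4,5}.
From clues 1–3: Arjun is in {2,3,4,5}.
From clues 1–4: Gus is in {5,6}.
From clues 1–5: Leo → floor 1, Arjun → floor 2, Ximena → floor 3, Fatima → floor 4, Gus → floor 5, Hana → floor 6.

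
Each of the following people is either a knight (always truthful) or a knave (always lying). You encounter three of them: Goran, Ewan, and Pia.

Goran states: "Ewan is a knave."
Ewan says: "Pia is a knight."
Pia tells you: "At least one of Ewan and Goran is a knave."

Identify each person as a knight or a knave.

Consider Goran. Suppose Goran is a knight.
Then no assignment of the remaining roles makes every statement match its speaker's type — contradiction.
So Goran is a knave.
With that fixed, Pia's statement is true, so Pia is a knight.
With that fixed, Ewan's statement is true, so Ewan is a knight.

Goran: knave, Ewan: knight, Pia: knight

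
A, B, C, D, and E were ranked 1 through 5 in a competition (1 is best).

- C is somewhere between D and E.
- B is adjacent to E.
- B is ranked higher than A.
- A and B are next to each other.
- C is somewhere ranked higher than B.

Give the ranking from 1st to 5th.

D, C, E, B, A

From clue 1: C is in {2,3,4}.
From clues 1–3: A is in {3,4,5}.
From clues 1–4: A is in {3,5}.
From clues 1–5: D → rank 1, C → rank 2, E → rank 3, B → rank 4, A → rank 5.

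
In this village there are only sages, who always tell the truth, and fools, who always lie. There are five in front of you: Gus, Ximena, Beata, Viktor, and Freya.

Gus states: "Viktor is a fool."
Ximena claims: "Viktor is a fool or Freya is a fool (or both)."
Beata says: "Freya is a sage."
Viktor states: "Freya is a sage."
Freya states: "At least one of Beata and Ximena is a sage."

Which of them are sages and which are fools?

Consider Gus. Suppose Gus is a sage.
Then no assignment of the remaining roles makes every statement match its speaker's type — contradiction.
So Gus is a fool.
Consider Ximena. Suppose Ximena is a sage.
Then no assignment of the remaining roles makes every statement match its speaker's type — contradiction.
So Ximena is a fool.
Consider Beata. Suppose Beata is a fool.
Then no assignment of the remaining roles makes every statement match its speaker's type — contradiction.
So Beata is a sage.
With that fixed, Freya's statement is true, so Freya is a sage.
With that fixed, Viktor's statement is true, so Viktor is a sage.

Gus: fool, Ximena: fool, Beata: sage, Viktor: sage, Freya: sage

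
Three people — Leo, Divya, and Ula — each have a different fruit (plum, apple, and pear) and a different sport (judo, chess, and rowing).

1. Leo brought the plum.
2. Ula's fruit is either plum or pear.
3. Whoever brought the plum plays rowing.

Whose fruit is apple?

Clue 1 rules out Leo for the one with fruit apple.
With clues 1–2, Ula is impossible for the one with fruit apple.
That leaves Divya.

Divya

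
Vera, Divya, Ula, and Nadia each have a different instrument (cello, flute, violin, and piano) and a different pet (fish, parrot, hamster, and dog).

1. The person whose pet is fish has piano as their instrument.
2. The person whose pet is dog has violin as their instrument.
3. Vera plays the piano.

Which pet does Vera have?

With clues 1–3, dog, hamster, and parrot are impossible for Vera's pet.
That leaves fish.

fish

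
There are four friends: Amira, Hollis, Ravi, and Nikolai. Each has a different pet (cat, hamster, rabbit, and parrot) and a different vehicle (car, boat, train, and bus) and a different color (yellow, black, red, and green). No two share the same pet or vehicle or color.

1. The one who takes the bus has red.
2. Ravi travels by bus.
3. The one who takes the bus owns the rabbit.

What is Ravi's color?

With clues 1–2, black, green, and yellow are impossible for Ravi's color.
That leaves red.

red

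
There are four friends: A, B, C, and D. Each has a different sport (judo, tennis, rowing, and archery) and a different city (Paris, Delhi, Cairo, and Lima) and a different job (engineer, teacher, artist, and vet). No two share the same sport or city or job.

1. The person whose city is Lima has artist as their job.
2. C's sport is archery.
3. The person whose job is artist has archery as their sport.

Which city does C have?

Lima

With clues 1–3, Cairo, Delhi, and Paris are impossible for C's city.
That leaves Lima.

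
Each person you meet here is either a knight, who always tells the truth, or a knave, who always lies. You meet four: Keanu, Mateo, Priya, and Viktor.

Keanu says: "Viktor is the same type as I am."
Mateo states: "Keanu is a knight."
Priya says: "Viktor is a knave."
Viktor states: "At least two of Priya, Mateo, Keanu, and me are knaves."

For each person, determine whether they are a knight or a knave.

Keanu: knave, Mateo: knave, Priya: knave, Viktor: knight

Consider Keanu. Suppose Keanu is a knight.
Then no assignment of the remaining roles makes every statement match its speaker's type — contradiction.
So Keanu is a knave.
With that fixed, Mateo's statement is false, so Mateo is a knave.
With that fixed, Viktor's statement is true, so Viktor is a knight.
With that fixed, Priya's statement is false, so Priya is a knave.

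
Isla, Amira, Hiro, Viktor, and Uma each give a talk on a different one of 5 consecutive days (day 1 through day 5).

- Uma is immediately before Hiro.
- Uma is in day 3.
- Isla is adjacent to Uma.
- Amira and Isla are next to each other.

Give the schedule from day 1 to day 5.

From clue 1: Hiro is in {2,3,4,5}.
From clues 1–2: Uma → day 3, Hiro → day 4.
From clues 1–3: Isla → day 2.
From clues 1–4: Amira → day 1, Viktor → day 5.

Amira, Isla, Uma, Hiro, Viktor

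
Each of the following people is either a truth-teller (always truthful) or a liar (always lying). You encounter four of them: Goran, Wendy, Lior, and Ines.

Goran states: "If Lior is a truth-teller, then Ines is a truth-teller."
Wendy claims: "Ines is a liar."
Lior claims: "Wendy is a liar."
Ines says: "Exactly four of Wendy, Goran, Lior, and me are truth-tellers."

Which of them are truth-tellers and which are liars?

Consider Goran. Suppose Goran is a liar.
Then no assignment of the remaining roles makes every statement match its speaker's type — contradiction.
So Goran is a truth-teller.
Consider Wendy. Suppose Wendy is a liar.
Then no assignment of the remaining roles makes every statement match its speaker's type — contradiction.
So Wendy is a truth-teller.
With that fixed, Lior's statement is false, so Lior is a liar.
With that fixed, Ines's statement is false, so Ines is a liar.

Goran: truth-teller, Wendy: truth-teller, Lior: liar, Ines: liar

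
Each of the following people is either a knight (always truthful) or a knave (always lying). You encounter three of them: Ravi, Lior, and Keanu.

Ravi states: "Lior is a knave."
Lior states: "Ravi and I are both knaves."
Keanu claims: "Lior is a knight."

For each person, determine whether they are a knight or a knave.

Ravi: knight, Lior: knave, Keanu: knave

Consider Ravi. Suppose Ravi is a knave.
Then whichever role Lior has, Lior's statement has the wrong truth value — contradiction.
So Ravi is a knight.
With that fixed, Lior's statement is false, so Lior is a knave.
With that fixed, Keanu's statement is false, so Keanu is a knave.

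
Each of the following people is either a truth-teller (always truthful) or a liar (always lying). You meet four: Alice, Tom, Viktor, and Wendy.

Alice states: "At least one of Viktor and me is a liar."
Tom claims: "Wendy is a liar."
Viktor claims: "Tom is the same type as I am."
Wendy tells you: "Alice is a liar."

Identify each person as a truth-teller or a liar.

Consider Alice. Suppose Alice is a liar.
Then Alice's own statement would have to be false, but it can't be — contradiction.
So Alice is a truth-teller.
With that fixed, Wendy's statement is false, so Wendy is a liar.
With that fixed, Tom's statement is true, so Tom is a truth-teller.
Consider Viktor. Suppose Viktor is a truth-teller.
Then Alice's statement comes out false, contradicting Alice being a truth-teller.
So Viktor is a liar.

Alice: truth-teller, Tom: truth-teller, Viktor: liar, Wendy: liar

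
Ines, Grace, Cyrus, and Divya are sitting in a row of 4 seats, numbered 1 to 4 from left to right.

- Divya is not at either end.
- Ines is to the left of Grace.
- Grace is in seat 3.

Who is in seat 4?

With clue 1, Divya is ruled out for seat 4.
With clues 1–2, Ines is ruled out for seat 4.
With clues 1–3, Grace is ruled out for seat 4.
So seat 4 is Cyrus.

Cyrus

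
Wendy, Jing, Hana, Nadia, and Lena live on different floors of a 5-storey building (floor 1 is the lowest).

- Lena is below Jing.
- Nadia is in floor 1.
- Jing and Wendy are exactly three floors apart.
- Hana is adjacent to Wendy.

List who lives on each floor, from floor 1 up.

From clue 1: Jing is in {2,3,4,5}.
From clues 1–2: Nadia → floor 1.
From clues 1–3: Wendy → floor 2, Jing → floor 5.
From clues 1–4: Hana → floor 3, Lena → floor 4.

Nadia, Wendy, Hana, Lena, Jing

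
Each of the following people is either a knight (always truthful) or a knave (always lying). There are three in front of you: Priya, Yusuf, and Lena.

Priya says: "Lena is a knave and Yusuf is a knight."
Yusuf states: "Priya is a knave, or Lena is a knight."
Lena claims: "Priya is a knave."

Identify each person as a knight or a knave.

Consider Priya. Suppose Priya is a knight.
Then no assignment of the remaining roles makes every statement match its speaker's type — contradiction.
So Priya is a knave.
With that fixed, Yusuf's statement is true, so Yusuf is a knight.
With that fixed, Lena's statement is true, so Lena is a knight.

Priya: knave, Yusuf: knight, Lena: knight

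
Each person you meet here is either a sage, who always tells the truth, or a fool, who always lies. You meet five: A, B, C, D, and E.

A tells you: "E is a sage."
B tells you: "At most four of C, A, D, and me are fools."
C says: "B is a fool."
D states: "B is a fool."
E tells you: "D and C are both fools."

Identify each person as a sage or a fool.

Regardless of anyone's role, B's statement is true, so B is a sage.
With that fixed, C's statement is false, so C is a fool.
With that fixed, D's statement is false, so D is a fool.
With that fixed, E's statement is true, so E is a sage.
With that fixed, A's statement is true, so A is a sage.

A: sage, B: sage, C: fool, D: fool, E: sage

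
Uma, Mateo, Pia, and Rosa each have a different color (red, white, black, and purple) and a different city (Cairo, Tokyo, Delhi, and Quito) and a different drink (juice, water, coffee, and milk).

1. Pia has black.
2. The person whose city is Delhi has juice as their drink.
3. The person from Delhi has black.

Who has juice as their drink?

Pia

With clues 1–3, Mateo, Rosa, and Uma are impossible for the one with drink juice.
That leaves Pia.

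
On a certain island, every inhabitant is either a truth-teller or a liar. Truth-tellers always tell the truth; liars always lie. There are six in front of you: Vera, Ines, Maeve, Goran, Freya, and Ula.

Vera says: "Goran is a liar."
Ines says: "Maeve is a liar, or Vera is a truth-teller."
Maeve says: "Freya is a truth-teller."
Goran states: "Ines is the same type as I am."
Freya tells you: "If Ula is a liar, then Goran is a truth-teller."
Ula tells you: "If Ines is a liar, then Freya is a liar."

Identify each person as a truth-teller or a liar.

Vera: truth-teller, Ines: truth-teller, Maeve: truth-teller, Goran: liar, Freya: truth-teller, Ula: truth-teller

Consider Vera. Suppose Vera is a liar.
Then no assignment of the remaining roles makes every statement match its speaker's type — contradiction.
So Vera is a truth-teller.
With that fixed, Ines's statement is true, so Ines is a truth-teller.
With that fixed, Ula's statement is true, so Ula is a truth-teller.
With that fixed, Freya's statement is true, so Freya is a truth-teller.
With that fixed, Maeve's statement is true, so Maeve is a truth-teller.
Consider Goran. Suppose Goran is a truth-teller.
Then Vera's statement comes out false, contradicting Vera being a truth-teller.
So Goran is a liar.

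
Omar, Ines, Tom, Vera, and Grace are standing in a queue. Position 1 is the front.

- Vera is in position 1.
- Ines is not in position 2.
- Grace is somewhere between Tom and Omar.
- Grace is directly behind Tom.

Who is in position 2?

Tom

With clue 1, Vera is ruled out for position 2.
With clues 1–2, Ines is ruled out for position 2.
With clues 1–3, Grace is ruled out for position 2.
With clues 1–4, Omar is ruled out for position 2.
So position 2 is Tom.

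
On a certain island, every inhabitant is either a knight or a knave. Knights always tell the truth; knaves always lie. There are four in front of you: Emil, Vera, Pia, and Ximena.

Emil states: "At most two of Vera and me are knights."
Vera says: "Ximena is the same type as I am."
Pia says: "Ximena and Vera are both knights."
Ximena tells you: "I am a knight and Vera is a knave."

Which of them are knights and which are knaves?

Emil: knight, Vera: knave, Pia: knave, Ximena: knight

Regardless of anyone's role, Emil's statement is true, so Emil is a knight.
Consider Vera. Suppose Vera is a knight.
Then no assignment of the remaining roles makes every statement match its speaker's type — contradiction.
So Vera is a knave.
With that fixed, Pia's statement is false, so Pia is a knave.
Consider Ximena. Suppose Ximena is a knave.
Then Vera's statement comes out true, contradicting Vera being a knave.
So Ximena is a knight.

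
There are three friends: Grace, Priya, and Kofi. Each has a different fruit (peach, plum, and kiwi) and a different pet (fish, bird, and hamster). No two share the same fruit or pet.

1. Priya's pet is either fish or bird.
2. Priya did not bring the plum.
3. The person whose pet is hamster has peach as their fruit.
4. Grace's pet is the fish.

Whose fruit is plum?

Grace

With clues 1–2, Priya is impossible for the one with fruit plum.
With clues 1–4, Kofi is impossible for the one with fruit plum.
That leaves Grace.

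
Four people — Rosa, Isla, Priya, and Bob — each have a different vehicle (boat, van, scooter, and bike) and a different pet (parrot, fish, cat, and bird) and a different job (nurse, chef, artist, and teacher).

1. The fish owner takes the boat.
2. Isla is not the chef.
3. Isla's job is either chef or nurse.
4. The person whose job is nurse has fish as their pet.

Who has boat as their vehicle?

Isla

With clues 1–4, Bob, Priya, and Rosa are impossible for the one with vehicle boat.
That leaves Isla.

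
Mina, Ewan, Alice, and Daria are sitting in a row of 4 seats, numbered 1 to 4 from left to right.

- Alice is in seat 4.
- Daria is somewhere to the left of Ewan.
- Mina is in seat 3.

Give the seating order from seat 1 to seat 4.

Daria, Ewan, Mina, Alice

From clue 1: Alice → seat 4.
From clues 1–2: Ewan is in {2,3}.
From clues 1–3: Daria → seat 1, Ewan → seat 2, Mina → seat 3.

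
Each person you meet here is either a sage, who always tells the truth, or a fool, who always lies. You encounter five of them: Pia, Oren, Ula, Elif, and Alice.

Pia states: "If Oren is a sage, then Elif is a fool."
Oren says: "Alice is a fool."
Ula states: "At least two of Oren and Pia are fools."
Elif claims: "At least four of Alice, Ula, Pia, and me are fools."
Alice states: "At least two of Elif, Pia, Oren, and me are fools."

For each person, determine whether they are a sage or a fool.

Consider Pia. Suppose Pia is a fool.
Then no assignment of the remaining roles makes every statement match its speaker's type — contradiction.
So Pia is a sage.
With that fixed, Ula's statement is false, so Ula is a fool.
With that fixed, Elif's statement is false, so Elif is a fool.
Consider Oren. Suppose Oren is a sage.
Then whichever role Alice has, Alice's statement has the wrong truth value — contradiction.
So Oren is a fool.
With that fixed, Alice's statement is true, so Alice is a sage.

Pia: sage, Oren: fool, Ula: fool, Elif: fool, Alice: sage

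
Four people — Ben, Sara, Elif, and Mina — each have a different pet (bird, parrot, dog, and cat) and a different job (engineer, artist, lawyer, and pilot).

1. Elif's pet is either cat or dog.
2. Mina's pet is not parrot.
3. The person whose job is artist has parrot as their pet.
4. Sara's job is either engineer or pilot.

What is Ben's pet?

With clues 1–4, bird, cat, and dog are impossible for Ben's pet.
That leaves parrot.

parrot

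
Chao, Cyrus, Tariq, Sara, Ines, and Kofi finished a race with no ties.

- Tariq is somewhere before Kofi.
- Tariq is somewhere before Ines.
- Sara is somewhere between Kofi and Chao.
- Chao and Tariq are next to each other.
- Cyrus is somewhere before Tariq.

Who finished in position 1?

With clue 1, Kofi is ruled out for place 1.
With clues 1–2, Ines is ruled out for place 1.
With clues 1–3, Sara is ruled out for place 1.
With clues 1–5, Chao and Tariq are ruled out for place 1.
So place 1 is Cyrus.

Cyrus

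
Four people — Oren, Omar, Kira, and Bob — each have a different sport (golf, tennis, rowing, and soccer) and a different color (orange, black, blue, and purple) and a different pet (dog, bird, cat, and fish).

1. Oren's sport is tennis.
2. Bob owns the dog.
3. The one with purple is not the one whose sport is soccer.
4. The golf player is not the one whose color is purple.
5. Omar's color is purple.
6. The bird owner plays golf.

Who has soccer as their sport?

Bob

Clue 1 rules out Oren for the one with sport soccer.
With clues 1–5, Omar is impossible for the one with sport soccer.
With clues 1–6, Kira is impossible for the one with sport soccer.
That leaves Bob.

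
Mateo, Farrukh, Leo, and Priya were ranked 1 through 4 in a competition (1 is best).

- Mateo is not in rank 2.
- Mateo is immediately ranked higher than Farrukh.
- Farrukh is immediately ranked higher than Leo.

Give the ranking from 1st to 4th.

Mateo, Farrukh, Leo, Priya

From clue 1: Mateo is in {1,3,4}.
From clues 1–2: Mateo is in {1,3}.
From clues 1–3: Mateo → rank 1, Farrukh → rank 2, Leo → rank 3, Priya → rank 4.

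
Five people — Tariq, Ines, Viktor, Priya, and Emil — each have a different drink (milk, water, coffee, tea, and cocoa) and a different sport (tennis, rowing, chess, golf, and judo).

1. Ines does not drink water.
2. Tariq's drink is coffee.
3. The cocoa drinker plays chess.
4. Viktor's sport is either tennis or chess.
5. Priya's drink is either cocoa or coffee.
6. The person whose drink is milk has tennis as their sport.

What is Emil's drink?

water

With clues 1–2, coffee is impossible for Emil's drink.
With clues 1–5, cocoa is impossible for Emil's drink.
With clues 1–6, milk and tea are impossible for Emil's drink.
That leaves water.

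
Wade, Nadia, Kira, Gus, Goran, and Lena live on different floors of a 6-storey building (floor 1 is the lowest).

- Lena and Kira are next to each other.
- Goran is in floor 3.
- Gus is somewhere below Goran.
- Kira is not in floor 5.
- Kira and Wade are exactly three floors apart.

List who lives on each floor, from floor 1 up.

From clues 1–2: Goran → floor 3.
From clues 1–3: Gus is in {1,2}.
From clues 1–4: Lena → floor 5.
From clues 1–5: Wade → floor 1, Gus → floor 2, Kira → floor 4, Nadia → floor 6.

Wade, Gus, Goran, Kira, Lena, Nadia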